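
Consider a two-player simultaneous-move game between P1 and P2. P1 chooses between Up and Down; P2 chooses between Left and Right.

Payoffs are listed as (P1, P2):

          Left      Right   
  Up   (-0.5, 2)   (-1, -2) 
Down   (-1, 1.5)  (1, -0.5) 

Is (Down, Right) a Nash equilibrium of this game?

At (Down, Right), P1 earns 1; switching to Up would give -1, so P1 has no profitable deviation.
P2 earns -0.5; switching to Left would give 1.5, so P2 would deviate.
Since at least one player can profitably deviate, this is not a Nash equilibrium.

No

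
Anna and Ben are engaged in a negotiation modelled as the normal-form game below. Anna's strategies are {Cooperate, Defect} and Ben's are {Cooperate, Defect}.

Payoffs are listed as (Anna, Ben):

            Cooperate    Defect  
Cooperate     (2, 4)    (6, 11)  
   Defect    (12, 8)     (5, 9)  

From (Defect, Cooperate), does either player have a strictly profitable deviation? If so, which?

Anna at (Defect, Cooperate) earns 12; deviating to Cooperate yields 2 — not better.
Ben earns 8; deviating to Defect yields 9 — a strict improvement.
Only Ben has a strictly profitable deviation.

Ben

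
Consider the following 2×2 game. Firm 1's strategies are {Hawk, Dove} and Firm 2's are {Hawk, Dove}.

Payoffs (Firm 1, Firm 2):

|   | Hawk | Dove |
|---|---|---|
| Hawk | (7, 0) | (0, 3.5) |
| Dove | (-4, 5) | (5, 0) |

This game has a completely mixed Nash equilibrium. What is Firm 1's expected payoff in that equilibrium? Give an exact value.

First find q, the probability Firm 2 plays Hawk, from Firm 1's indifference between Hawk and Dove: 7q = −4q + 5(1−q), giving q = 5/16.
Since Firm 1 is indifferent in equilibrium, Firm 1's expected payoff equals the payoff from either row against (5/16, 11/16). Using Hawk: 7(5/16) = 35/16.

35/16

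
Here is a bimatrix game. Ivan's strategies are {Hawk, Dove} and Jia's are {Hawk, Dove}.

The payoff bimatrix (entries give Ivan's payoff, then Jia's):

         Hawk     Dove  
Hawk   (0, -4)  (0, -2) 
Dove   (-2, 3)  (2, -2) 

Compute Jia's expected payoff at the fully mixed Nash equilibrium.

First find x, the probability Ivan plays Hawk, from Jia's indifference between Hawk and Dove: −4x + 3(1−x) = −2x − 2(1−x), giving x = 5/7.
Since Jia is indifferent in equilibrium, Jia's expected payoff equals the payoff from either column against (5/7, 2/7). Using Hawk: −4(5/7) + 3(2/7) = -2.

-2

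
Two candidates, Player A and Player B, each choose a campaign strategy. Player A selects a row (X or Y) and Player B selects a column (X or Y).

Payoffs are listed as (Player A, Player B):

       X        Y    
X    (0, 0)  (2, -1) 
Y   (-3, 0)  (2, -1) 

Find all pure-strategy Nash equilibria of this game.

(X, X)

(X, X): Player A gets 0 ≥ -3 from Y, and Player B gets 0 ≥ -1 from Y — Nash equilibrium.
(X, Y): Player B prefers X (0 > -1) — not an equilibrium.
(Y, X): Player A prefers X (0 > -3) — not an equilibrium.
(Y, Y): Player B prefers X (0 > -1) — not an equilibrium.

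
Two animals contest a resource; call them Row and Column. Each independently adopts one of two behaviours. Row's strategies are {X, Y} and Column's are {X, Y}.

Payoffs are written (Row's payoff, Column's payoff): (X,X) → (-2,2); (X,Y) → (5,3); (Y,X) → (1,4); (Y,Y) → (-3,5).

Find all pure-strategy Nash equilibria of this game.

(X, X): Row prefers Y (1 > -2); Column prefers Y (3 > 2) — not an equilibrium.
(X, Y): Row gets 5 ≥ -3 from Y, and Column gets 3 ≥ 2 from X — Nash equilibrium.
(Y, X): Column prefers Y (5 > 4) — not an equilibrium.
(Y, Y): Row prefers X (5 > -3) — not an equilibrium.

(X, Y)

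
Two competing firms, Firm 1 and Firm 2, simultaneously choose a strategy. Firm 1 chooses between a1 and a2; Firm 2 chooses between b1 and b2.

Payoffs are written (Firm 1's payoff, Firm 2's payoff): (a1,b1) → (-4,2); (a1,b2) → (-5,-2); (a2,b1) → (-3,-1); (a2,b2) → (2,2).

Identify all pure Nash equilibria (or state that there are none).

(a1, b1): Firm 1 prefers a2 (-3 > -4) — not an equilibrium.
(a1, b2): Firm 1 prefers a2 (2 > -5); Firm 2 prefers b1 (2 > -2) — not an equilibrium.
(a2, b1): Firm 2 prefers b2 (2 > -1) — not an equilibrium.
(a2, b2): Firm 1 gets 2 ≥ -5 from a1, and Firm 2 gets 2 ≥ -1 from b1 — Nash equilibrium.

(a2, b2)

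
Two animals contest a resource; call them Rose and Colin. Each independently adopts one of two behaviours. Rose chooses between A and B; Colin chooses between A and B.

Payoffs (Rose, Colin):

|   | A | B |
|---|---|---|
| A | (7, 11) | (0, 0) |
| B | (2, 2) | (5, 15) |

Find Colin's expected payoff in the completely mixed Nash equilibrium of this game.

First find x, the probability Rose plays A, from Colin's indifference between A and B: 11x + 2(1−x) = 15(1−x), giving x = 13/24.
Since Colin is indifferent in equilibrium, Colin's expected payoff equals the payoff from either column against (13/24, 11/24). Using A: 11(13/24) + 2(11/24) = 55/8.

55/8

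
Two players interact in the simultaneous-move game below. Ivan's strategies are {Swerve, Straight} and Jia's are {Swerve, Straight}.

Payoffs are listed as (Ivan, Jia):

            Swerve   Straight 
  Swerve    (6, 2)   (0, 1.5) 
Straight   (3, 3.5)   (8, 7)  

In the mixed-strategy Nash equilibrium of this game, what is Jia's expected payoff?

35/16

First find p, the probability Ivan plays Swerve, from Jia's indifference between Swerve and Straight: 2p + 3.5(1−p) = 1.5p + 7(1−p), giving p = 7/8.
Since Jia is indifferent in equilibrium, Jia's expected payoff equals the payoff from either column against (7/8, 1/8). Using Swerve: 2(7/8) + 3.5(1/8) = 35/16.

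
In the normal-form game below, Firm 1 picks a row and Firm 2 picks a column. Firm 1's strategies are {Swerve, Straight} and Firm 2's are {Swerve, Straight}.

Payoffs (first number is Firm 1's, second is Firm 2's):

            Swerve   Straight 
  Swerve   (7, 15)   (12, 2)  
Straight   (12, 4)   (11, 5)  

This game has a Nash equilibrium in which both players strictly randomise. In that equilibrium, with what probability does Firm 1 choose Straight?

13/14

Let x be the probability that Firm 1 plays Swerve. In a completely mixed equilibrium, Firm 2 must be indifferent between Swerve and Straight.
Firm 2's expected payoff from Swerve is 15x + 4(1−x); from Straight it is 2x + 5(1−x).
Setting these equal: 11x + 4 = −3x + 5, so x = 1/14.
Therefore Firm 1 plays Straight with probability 1 − 1/14 = 13/14.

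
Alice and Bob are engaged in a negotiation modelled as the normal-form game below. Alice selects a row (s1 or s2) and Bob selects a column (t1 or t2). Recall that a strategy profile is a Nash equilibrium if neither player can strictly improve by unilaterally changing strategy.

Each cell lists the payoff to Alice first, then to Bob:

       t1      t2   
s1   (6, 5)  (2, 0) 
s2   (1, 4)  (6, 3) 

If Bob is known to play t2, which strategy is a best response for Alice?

Against t2, Alice earns 2 from s1 and 6 from s2.
So s2 is the best response.

s2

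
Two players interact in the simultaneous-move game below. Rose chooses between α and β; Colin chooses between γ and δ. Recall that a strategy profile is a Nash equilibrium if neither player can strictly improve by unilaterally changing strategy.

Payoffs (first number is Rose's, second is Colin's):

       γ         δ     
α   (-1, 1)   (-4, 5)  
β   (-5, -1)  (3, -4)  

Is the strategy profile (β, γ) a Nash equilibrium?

At (β, γ), Rose earns -5; switching to α would give -1, so Rose would deviate.
Colin earns -1; switching to δ would give -4, so Colin has no profitable deviation.
Since at least one player can profitably deviate, this is not a Nash equilibrium.

No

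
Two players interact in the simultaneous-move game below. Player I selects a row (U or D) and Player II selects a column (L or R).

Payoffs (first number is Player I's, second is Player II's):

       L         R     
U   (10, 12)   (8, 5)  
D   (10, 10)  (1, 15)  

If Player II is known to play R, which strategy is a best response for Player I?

Against R, Player I earns 8 from U and 1 from D.
So U is the best response.

U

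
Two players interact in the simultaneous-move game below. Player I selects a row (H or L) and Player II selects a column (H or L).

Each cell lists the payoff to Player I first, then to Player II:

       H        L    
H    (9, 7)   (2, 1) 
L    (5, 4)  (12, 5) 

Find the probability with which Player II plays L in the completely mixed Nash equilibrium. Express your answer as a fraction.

2/7

Let c be the probability that Player II plays H. In a completely mixed equilibrium, Player I must be indifferent between H and L.
Player I's expected payoff from H is 9c + 2(1−c); from L it is 5c + 12(1−c).
Setting these equal: 7c + 2 = −7c + 12, so c = 5/7.
Therefore Player II plays L with probability 1 − 5/7 = 2/7.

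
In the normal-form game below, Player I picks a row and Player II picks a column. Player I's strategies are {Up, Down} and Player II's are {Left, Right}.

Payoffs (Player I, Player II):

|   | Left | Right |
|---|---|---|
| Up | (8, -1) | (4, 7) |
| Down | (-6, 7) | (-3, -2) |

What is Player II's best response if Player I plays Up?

Against Up, Player II earns -1 from Left and 7 from Right.
So Right is the best response.

Right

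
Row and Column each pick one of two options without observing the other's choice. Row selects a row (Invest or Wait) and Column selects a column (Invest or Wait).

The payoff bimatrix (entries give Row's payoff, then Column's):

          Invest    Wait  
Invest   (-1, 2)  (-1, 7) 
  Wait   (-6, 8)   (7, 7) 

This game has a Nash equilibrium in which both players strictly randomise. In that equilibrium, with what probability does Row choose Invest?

Let r be the probability that Row plays Invest. In a completely mixed equilibrium, Column must be indifferent between Invest and Wait.
Column's expected payoff from Invest is 2r + 8(1−r); from Wait it is 7r + 7(1−r).
Setting these equal: −6r + 8 = 7, so r = 1/6.

1/6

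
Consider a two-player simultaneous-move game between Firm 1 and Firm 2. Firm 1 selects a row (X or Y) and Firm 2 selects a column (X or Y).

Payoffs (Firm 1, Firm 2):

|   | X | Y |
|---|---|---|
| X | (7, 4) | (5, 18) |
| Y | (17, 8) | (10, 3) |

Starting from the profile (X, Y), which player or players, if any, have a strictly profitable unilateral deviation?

Firm 1

Firm 1 at (X, Y) earns 5; deviating to Y yields 10 — a strict improvement.
Firm 2 earns 18; deviating to X yields 4 — not better.
Only Firm 1 has a strictly profitable deviation.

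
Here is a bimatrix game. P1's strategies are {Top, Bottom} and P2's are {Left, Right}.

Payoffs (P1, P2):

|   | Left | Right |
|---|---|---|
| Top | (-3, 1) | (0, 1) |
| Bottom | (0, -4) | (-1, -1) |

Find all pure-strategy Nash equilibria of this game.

(Top, Right)

(Top, Left): P1 prefers Bottom (0 > -3) — not an equilibrium.
(Top, Right): P1 gets 0 ≥ -1 from Bottom, and P2 gets 1 ≥ 1 from Left — Nash equilibrium.
(Bottom, Left): P2 prefers Right (-1 > -4) — not an equilibrium.
(Bottom, Right): P1 prefers Top (0 > -1) — not an equilibrium.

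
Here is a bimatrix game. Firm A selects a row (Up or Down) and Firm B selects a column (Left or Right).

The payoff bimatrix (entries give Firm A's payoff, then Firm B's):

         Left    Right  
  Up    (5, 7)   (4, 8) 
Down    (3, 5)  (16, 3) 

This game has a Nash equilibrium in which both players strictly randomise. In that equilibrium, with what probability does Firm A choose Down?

1/3

Let r be the probability that Firm A plays Up. In a completely mixed equilibrium, Firm B must be indifferent between Left and Right.
Firm B's expected payoff from Left is 7r + 5(1−r); from Right it is 8r + 3(1−r).
Setting these equal: 2r + 5 = 5r + 3, so r = 2/3.
Therefore Firm A plays Down with probability 1 − 2/3 = 1/3.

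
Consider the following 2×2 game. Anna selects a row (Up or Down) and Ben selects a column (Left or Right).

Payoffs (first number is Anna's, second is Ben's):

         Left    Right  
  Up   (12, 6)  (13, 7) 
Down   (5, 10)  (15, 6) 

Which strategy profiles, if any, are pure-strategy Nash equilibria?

(Up, Left): Ben prefers Right (7 > 6) — not an equilibrium.
(Up, Right): Anna prefers Down (15 > 13) — not an equilibrium.
(Down, Left): Anna prefers Up (12 > 5) — not an equilibrium.
(Down, Right): Ben prefers Left (10 > 6) — not an equilibrium.

none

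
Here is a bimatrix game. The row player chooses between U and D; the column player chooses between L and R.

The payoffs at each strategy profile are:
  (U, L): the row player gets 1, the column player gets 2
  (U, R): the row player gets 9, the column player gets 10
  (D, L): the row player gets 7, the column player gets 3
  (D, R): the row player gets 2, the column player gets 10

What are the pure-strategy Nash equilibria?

(U, R)

(U, L): the row player prefers D (7 > 1); the column player prefers R (10 > 2) — not an equilibrium.
(U, R): the row player gets 9 ≥ 2 from D, and the column player gets 10 ≥ 2 from L — Nash equilibrium.
(D, L): the column player prefers R (10 > 3) — not an equilibrium.
(D, R): the row player prefers U (9 > 2) — not an equilibrium.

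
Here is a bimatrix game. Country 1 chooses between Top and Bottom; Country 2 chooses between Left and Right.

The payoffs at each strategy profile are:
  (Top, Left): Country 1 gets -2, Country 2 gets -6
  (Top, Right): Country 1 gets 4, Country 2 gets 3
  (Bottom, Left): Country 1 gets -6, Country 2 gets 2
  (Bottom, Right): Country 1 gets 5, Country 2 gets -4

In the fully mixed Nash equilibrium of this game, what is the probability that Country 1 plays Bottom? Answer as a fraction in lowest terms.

Let x be the probability that Country 1 plays Top. In a completely mixed equilibrium, Country 2 must be indifferent between Left and Right.
Country 2's expected payoff from Left is −6x + 2(1−x); from Right it is 3x − 4(1−x).
Setting these equal: −8x + 2 = 7x − 4, so x = 2/5.
Therefore Country 1 plays Bottom with probability 1 − 2/5 = 3/5.

3/5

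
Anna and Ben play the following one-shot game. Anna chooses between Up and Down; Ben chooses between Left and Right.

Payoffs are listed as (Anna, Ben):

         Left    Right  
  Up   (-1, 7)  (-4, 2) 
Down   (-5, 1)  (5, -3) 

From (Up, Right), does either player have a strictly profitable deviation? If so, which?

Anna at (Up, Right) earns -4; deviating to Down yields 5 — a strict improvement.
Ben earns 2; deviating to Left yields 7 — a strict improvement.
Both Anna and Ben have strictly profitable deviations.

Both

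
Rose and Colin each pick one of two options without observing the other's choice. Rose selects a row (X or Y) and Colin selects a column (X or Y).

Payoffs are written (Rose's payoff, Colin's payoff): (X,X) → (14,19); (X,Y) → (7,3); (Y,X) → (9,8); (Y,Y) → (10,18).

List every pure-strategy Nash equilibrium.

(X, X) and (Y, Y)

(X, X): Rose gets 14 ≥ 9 from Y, and Colin gets 19 ≥ 3 from Y — Nash equilibrium.
(X, Y): Rose prefers Y (10 > 7); Colin prefers X (19 > 3) — not an equilibrium.
(Y, X): Rose prefers X (14 > 9); Colin prefers Y (18 > 8) — not an equilibrium.
(Y, Y): Rose gets 10 ≥ 7 from X, and Colin gets 18 ≥ 8 from X — Nash equilibrium.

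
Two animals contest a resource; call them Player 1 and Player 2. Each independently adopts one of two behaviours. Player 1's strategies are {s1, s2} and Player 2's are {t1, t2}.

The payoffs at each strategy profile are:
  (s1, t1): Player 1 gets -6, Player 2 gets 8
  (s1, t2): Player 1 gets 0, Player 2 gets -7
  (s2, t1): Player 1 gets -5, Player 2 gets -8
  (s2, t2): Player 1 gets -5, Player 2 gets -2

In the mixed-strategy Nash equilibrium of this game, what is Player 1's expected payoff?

First find q, the probability Player 2 plays t1, from Player 1's indifference between s1 and s2: −6q = −5q − 5(1−q), giving q = 5/6.
Since Player 1 is indifferent in equilibrium, Player 1's expected payoff equals the payoff from either row against (5/6, 1/6). Using s1: −6(5/6) = -5.

-5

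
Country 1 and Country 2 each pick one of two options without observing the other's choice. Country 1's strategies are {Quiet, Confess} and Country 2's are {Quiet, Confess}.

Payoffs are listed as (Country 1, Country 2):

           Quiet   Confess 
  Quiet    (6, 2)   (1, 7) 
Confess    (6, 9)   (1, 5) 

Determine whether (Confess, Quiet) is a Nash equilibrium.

At (Confess, Quiet), Country 1 earns 6; switching to Quiet would give 6, so Country 1 has no profitable deviation.
Country 2 earns 9; switching to Confess would give 5, so Country 2 has no profitable deviation.
Neither player can gain by a unilateral deviation, so this profile is a Nash equilibrium.

Yes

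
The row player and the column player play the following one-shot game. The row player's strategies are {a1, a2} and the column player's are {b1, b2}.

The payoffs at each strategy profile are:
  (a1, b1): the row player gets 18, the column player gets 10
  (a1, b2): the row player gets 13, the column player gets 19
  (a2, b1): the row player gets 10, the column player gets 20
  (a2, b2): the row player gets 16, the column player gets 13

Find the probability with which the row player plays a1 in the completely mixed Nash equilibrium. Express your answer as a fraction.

Let p be the probability that the row player plays a1. In a completely mixed equilibrium, the column player must be indifferent between b1 and b2.
The column player's expected payoff from b1 is 10p + 20(1−p); from b2 it is 19p + 13(1−p).
Setting these equal: −10p + 20 = 6p + 13, so p = 7/16.

7/16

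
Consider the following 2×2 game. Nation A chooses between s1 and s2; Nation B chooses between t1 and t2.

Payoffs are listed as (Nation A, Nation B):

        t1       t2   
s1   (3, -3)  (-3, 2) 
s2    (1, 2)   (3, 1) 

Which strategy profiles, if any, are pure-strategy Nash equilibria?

none

(s1, t1): Nation B prefers t2 (2 > -3) — not an equilibrium.
(s1, t2): Nation A prefers s2 (3 > -3) — not an equilibrium.
(s2, t1): Nation A prefers s1 (3 > 1) — not an equilibrium.
(s2, t2): Nation B prefers t1 (2 > 1) — not an equilibrium.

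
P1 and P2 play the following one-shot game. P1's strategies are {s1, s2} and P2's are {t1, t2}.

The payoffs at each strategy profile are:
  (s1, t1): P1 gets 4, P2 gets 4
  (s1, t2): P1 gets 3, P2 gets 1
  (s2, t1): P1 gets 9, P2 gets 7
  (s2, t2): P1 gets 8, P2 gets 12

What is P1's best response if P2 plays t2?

s2

Against t2, P1 earns 3 from s1 and 8 from s2.
So s2 is the best response.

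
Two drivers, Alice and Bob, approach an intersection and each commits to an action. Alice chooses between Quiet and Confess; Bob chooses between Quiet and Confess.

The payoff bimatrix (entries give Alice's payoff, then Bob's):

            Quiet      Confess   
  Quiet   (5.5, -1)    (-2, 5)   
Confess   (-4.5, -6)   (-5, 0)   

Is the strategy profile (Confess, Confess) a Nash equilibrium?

At (Confess, Confess), Alice earns -5; switching to Quiet would give -2, so Alice would deviate.
Bob earns 0; switching to Quiet would give -6, so Bob has no profitable deviation.
Since at least one player can profitably deviate, this is not a Nash equilibrium.

No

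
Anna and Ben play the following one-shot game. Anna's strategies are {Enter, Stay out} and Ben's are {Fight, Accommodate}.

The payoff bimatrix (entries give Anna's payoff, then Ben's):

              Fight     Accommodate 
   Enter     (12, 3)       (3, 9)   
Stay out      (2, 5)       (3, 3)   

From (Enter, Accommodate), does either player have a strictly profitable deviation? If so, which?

Anna at (Enter, Accommodate) earns 3; deviating to Stay out yields 3 — not better.
Ben earns 9; deviating to Fight yields 3 — not better.
Neither player can strictly improve; the profile is a Nash equilibrium.

Neither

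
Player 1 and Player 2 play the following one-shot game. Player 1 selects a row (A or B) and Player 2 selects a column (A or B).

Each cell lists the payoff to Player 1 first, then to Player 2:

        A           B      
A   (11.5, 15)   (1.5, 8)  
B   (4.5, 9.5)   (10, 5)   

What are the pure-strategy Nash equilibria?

(A, A)

(A, A): Player 1 gets 11.5 ≥ 4.5 from B, and Player 2 gets 15 ≥ 8 from B — Nash equilibrium.
(A, B): Player 1 prefers B (10 > 1.5); Player 2 prefers A (15 > 8) — not an equilibrium.
(B, A): Player 1 prefers A (11.5 > 4.5) — not an equilibrium.
(B, B): Player 2 prefers A (9.5 > 5) — not an equilibrium.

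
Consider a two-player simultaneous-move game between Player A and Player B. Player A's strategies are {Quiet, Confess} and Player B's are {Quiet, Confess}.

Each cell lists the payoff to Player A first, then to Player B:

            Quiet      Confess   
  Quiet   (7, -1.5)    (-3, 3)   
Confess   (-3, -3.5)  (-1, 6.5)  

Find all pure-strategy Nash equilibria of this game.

(Quiet, Quiet): Player B prefers Confess (3 > -1.5) — not an equilibrium.
(Quiet, Confess): Player A prefers Confess (-1 > -3) — not an equilibrium.
(Confess, Quiet): Player A prefers Quiet (7 > -3); Player B prefers Confess (6.5 > -3.5) — not an equilibrium.
(Confess, Confess): Player A gets -1 ≥ -3 from Quiet, and Player B gets 6.5 ≥ -3.5 from Quiet — Nash equilibrium.

(Confess, Confess)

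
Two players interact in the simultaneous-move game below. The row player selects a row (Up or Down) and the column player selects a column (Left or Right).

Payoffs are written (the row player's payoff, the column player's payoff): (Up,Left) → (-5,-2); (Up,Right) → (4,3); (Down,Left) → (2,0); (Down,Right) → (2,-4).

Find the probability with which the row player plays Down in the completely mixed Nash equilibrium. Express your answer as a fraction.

5/9

Let p be the probability that the row player plays Up. In a completely mixed equilibrium, the column player must be indifferent between Left and Right.
The column player's expected payoff from Left is −2p; from Right it is 3p − 4(1−p).
Setting these equal: −2p = 7p − 4, so p = 4/9.
Therefore the row player plays Down with probability 1 − 4/9 = 5/9.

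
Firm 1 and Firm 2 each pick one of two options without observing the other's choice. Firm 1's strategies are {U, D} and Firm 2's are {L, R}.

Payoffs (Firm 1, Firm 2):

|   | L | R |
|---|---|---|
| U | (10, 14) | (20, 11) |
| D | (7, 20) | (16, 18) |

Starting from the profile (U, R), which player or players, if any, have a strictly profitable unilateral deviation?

Firm 1 at (U, R) earns 20; deviating to D yields 16 — not better.
Firm 2 earns 11; deviating to L yields 14 — a strict improvement.
Only Firm 2 has a strictly profitable deviation.

Firm 2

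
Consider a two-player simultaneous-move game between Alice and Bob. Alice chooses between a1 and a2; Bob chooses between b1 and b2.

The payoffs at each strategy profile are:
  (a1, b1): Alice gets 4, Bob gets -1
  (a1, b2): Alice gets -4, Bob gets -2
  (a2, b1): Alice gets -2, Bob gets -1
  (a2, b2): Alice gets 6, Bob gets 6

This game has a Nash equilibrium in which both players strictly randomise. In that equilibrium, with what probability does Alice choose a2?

1/8

Let p be the probability that Alice plays a1. In a completely mixed equilibrium, Bob must be indifferent between b1 and b2.
Bob's expected payoff from b1 is −p − (1−p); from b2 it is −2p + 6(1−p).
Setting these equal: -1 = −8p + 6, so p = 7/8.
Therefore Alice plays a2 with probability 1 − 7/8 = 1/8.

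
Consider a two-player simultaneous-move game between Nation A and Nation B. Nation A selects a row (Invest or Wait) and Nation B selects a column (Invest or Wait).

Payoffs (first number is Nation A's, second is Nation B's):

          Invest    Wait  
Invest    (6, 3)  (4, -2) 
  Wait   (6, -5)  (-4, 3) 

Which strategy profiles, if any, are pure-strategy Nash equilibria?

(Invest, Invest): Nation A gets 6 ≥ 6 from Wait, and Nation B gets 3 ≥ -2 from Wait — Nash equilibrium.
(Invest, Wait): Nation B prefers Invest (3 > -2) — not an equilibrium.
(Wait, Invest): Nation B prefers Wait (3 > -5) — not an equilibrium.
(Wait, Wait): Nation A prefers Invest (4 > -4) — not an equilibrium.

(Invest, Invest)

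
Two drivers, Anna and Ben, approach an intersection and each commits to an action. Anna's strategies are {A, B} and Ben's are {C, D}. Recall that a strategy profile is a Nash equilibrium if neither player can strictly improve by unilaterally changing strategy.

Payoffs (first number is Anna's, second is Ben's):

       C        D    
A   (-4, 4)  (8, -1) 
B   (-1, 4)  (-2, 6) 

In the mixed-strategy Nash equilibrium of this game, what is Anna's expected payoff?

First find q, the probability Ben plays C, from Anna's indifference between A and B: −4q + 8(1−q) = −q − 2(1−q), giving q = 10/13.
Since Anna is indifferent in equilibrium, Anna's expected payoff equals the payoff from either row against (10/13, 3/13). Using A: −4(10/13) + 8(3/13) = -16/13.

-16/13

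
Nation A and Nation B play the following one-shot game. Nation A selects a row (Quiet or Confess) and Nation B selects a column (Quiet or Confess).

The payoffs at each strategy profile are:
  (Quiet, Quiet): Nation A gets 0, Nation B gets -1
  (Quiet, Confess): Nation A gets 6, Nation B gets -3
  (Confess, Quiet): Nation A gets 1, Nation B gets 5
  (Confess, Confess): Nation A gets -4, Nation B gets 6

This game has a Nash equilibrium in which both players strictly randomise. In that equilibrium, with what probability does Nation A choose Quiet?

Let p be the probability that Nation A plays Quiet. In a completely mixed equilibrium, Nation B must be indifferent between Quiet and Confess.
Nation B's expected payoff from Quiet is −p + 5(1−p); from Confess it is −3p + 6(1−p).
Setting these equal: −6p + 5 = −9p + 6, so p = 1/3.

1/3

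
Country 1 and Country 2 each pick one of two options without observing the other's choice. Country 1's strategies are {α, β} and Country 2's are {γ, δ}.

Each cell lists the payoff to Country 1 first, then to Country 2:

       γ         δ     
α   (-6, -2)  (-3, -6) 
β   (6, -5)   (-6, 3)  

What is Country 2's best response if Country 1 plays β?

Against β, Country 2 earns -5 from γ and 3 from δ.
So δ is the best response.

δ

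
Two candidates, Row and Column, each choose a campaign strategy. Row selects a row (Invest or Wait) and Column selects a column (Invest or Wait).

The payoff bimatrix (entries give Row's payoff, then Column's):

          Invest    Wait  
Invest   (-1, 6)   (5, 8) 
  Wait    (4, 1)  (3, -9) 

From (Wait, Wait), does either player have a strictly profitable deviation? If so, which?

Both

Row at (Wait, Wait) earns 3; deviating to Invest yields 5 — a strict improvement.
Column earns -9; deviating to Invest yields 1 — a strict improvement.
Both Row and Column have strictly profitable deviations.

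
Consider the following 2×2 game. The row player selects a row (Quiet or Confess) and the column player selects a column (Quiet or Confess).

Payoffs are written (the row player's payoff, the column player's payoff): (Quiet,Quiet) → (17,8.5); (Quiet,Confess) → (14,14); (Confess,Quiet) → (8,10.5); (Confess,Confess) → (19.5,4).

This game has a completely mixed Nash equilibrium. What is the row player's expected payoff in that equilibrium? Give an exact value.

First find y, the probability the column player plays Quiet, from the row player's indifference between Quiet and Confess: 17y + 14(1−y) = 8y + 19.5(1−y), giving y = 11/29.
Since the row player is indifferent in equilibrium, the row player's expected payoff equals the payoff from either row against (11/29, 18/29). Using Quiet: 17(11/29) + 14(18/29) = 439/29.

439/29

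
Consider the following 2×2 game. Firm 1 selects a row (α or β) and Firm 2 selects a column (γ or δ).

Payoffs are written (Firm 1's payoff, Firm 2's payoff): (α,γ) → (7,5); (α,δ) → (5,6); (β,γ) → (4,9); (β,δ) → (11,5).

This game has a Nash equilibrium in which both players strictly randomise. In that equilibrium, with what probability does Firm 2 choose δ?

Let c be the probability that Firm 2 plays γ. In a completely mixed equilibrium, Firm 1 must be indifferent between α and β.
Firm 1's expected payoff from α is 7c + 5(1−c); from β it is 4c + 11(1−c).
Setting these equal: 2c + 5 = −7c + 11, so c = 2/3.
Therefore Firm 2 plays δ with probability 1 − 2/3 = 1/3.

1/3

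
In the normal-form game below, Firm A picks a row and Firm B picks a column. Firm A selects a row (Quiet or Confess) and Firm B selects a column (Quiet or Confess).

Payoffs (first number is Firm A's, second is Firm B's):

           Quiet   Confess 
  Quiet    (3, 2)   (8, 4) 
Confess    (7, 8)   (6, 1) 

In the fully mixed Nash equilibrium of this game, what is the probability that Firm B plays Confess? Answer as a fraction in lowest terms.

Let c be the probability that Firm B plays Quiet. In a completely mixed equilibrium, Firm A must be indifferent between Quiet and Confess.
Firm A's expected payoff from Quiet is 3c + 8(1−c); from Confess it is 7c + 6(1−c).
Setting these equal: −5c + 8 = c + 6, so c = 1/3.
Therefore Firm B plays Confess with probability 1 − 1/3 = 2/3.

2/3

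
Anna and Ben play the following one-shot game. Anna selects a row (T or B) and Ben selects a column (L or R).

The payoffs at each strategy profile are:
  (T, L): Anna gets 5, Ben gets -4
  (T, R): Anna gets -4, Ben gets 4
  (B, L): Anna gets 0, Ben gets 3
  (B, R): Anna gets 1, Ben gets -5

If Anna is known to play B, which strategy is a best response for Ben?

Against B, Ben earns 3 from L and -5 from R.
So L is the best response.

L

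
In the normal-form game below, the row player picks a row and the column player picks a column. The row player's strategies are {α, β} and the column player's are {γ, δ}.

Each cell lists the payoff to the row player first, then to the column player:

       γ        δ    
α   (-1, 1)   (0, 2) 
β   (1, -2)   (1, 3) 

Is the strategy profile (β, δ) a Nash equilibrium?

Yes

At (β, δ), the row player earns 1; switching to α would give 0, so the row player has no profitable deviation.
The column player earns 3; switching to γ would give -2, so the column player has no profitable deviation.
Neither player can gain by a unilateral deviation, so this profile is a Nash equilibrium.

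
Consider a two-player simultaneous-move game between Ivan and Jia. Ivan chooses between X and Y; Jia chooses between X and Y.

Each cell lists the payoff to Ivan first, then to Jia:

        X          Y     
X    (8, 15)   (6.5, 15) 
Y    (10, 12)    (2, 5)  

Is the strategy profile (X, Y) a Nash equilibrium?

At (X, Y), Ivan earns 6.5; switching to Y would give 2, so Ivan has no profitable deviation.
Jia earns 15; switching to X would give 15, so Jia has no profitable deviation.
Neither player can gain by a unilateral deviation, so this profile is a Nash equilibrium.

Yes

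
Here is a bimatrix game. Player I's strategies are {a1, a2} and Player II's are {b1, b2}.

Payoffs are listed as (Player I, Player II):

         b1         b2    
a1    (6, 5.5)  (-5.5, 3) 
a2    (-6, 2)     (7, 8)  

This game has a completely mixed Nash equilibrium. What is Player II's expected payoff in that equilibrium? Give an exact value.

First find x, the probability Player I plays a1, from Player II's indifference between b1 and b2: 5.5x + 2(1−x) = 3x + 8(1−x), giving x = 12/17.
Since Player II is indifferent in equilibrium, Player II's expected payoff equals the payoff from either column against (12/17, 5/17). Using b1: 5.5(12/17) + 2(5/17) = 76/17.

76/17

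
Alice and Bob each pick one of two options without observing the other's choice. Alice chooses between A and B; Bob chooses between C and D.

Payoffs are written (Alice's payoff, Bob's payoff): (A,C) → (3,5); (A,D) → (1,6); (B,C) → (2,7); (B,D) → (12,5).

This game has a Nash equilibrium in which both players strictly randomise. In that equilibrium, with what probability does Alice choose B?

Let r be the probability that Alice plays A. In a completely mixed equilibrium, Bob must be indifferent between C and D.
Bob's expected payoff from C is 5r + 7(1−r); from D it is 6r + 5(1−r).
Setting these equal: −2r + 7 = r + 5, so r = 2/3.
Therefore Alice plays B with probability 1 − 2/3 = 1/3.

1/3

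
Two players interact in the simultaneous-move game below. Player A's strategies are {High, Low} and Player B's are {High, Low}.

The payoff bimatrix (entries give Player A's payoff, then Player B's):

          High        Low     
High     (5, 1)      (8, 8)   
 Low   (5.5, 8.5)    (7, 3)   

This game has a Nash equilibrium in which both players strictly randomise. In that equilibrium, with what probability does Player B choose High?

Let y be the probability that Player B plays High. In a completely mixed equilibrium, Player A must be indifferent between High and Low.
Player A's expected payoff from High is 5y + 8(1−y); from Low it is 5.5y + 7(1−y).
Setting these equal: −3y + 8 = −1.5y + 7, so y = 2/3.

2/3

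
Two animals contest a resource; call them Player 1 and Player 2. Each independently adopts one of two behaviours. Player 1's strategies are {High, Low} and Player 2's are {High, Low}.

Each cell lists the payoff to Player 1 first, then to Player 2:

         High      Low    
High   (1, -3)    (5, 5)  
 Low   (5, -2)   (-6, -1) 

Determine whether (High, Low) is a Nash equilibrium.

Yes

At (High, Low), Player 1 earns 5; switching to Low would give -6, so Player 1 has no profitable deviation.
Player 2 earns 5; switching to High would give -3, so Player 2 has no profitable deviation.
Neither player can gain by a unilateral deviation, so this profile is a Nash equilibrium.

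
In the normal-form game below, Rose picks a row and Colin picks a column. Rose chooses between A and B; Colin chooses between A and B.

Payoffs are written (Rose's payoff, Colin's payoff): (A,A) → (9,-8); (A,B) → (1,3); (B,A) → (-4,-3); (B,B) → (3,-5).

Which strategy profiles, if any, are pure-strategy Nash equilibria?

none

(A, A): Colin prefers B (3 > -8) — not an equilibrium.
(A, B): Rose prefers B (3 > 1) — not an equilibrium.
(B, A): Rose prefers A (9 > -4) — not an equilibrium.
(B, B): Colin prefers A (-3 > -5) — not an equilibrium.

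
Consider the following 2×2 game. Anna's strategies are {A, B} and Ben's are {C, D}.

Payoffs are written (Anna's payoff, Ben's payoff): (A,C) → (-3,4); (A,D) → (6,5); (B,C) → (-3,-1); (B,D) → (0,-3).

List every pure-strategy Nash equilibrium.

(A, C): Ben prefers D (5 > 4) — not an equilibrium.
(A, D): Anna gets 6 ≥ 0 from B, and Ben gets 5 ≥ 4 from C — Nash equilibrium.
(B, C): Anna gets -3 ≥ -3 from A, and Ben gets -1 ≥ -3 from D — Nash equilibrium.
(B, D): Anna prefers A (6 > 0); Ben prefers C (-1 > -3) — not an equilibrium.

(A, D) and (B, C)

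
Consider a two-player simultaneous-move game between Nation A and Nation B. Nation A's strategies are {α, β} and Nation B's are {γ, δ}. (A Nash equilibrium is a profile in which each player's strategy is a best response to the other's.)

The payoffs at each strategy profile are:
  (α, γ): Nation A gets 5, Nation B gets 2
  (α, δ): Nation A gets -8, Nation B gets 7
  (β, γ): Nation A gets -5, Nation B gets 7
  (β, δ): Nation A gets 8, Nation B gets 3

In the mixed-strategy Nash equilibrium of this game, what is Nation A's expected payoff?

0

First find q, the probability Nation B plays γ, from Nation A's indifference between α and β: 5q − 8(1−q) = −5q + 8(1−q), giving q = 8/13.
Since Nation A is indifferent in equilibrium, Nation A's expected payoff equals the payoff from either row against (8/13, 5/13). Using α: 5(8/13) − 8(5/13) = 0.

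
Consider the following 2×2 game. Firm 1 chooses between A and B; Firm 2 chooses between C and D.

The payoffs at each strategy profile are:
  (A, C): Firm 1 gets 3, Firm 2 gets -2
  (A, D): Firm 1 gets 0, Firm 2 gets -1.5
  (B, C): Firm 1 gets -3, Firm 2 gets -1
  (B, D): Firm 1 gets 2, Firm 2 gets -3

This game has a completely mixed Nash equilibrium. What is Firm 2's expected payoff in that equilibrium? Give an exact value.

First find p, the probability Firm 1 plays A, from Firm 2's indifference between C and D: −2p − (1−p) = −1.5p − 3(1−p), giving p = 4/5.
Since Firm 2 is indifferent in equilibrium, Firm 2's expected payoff equals the payoff from either column against (4/5, 1/5). Using C: −2(4/5) − (1/5) = -9/5.

-9/5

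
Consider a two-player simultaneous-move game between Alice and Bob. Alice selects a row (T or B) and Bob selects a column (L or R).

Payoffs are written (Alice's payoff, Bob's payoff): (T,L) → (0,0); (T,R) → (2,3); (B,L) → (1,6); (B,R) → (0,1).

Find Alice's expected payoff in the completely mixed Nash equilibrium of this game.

2/3

First find q, the probability Bob plays L, from Alice's indifference between T and B: 2(1−q) = q, giving q = 2/3.
Since Alice is indifferent in equilibrium, Alice's expected payoff equals the payoff from either row against (2/3, 1/3). Using T: 2(1/3) = 2/3.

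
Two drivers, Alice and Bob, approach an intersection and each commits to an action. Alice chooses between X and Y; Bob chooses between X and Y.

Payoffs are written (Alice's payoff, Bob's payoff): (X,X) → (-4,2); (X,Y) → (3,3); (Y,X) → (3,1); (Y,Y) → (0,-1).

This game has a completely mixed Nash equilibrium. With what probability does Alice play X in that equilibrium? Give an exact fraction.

2/3

Let x be the probability that Alice plays X. In a completely mixed equilibrium, Bob must be indifferent between X and Y.
Bob's expected payoff from X is 2x + (1−x); from Y it is 3x − (1−x).
Setting these equal: x + 1 = 4x − 1, so x = 2/3.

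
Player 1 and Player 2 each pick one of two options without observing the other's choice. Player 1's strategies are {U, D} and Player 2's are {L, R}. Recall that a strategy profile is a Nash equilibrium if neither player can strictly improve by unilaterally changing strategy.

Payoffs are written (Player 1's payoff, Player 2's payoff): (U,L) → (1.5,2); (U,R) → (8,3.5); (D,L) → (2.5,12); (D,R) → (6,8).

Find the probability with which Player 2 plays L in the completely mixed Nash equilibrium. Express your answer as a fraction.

2/3

Let q be the probability that Player 2 plays L. In a completely mixed equilibrium, Player 1 must be indifferent between U and D.
Player 1's expected payoff from U is 1.5q + 8(1−q); from D it is 2.5q + 6(1−q).
Setting these equal: −6.5q + 8 = −3.5q + 6, so q = 2/3.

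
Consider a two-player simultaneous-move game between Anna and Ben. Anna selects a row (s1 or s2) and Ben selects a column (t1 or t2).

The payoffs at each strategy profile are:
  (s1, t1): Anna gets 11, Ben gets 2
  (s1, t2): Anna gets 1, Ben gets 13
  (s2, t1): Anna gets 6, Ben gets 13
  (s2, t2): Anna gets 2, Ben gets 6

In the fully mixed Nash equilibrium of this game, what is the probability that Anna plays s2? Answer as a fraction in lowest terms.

11/18

Let x be the probability that Anna plays s1. In a completely mixed equilibrium, Ben must be indifferent between t1 and t2.
Ben's expected payoff from t1 is 2x + 13(1−x); from t2 it is 13x + 6(1−x).
Setting these equal: −11x + 13 = 7x + 6, so x = 7/18.
Therefore Anna plays s2 with probability 1 − 7/18 = 11/18.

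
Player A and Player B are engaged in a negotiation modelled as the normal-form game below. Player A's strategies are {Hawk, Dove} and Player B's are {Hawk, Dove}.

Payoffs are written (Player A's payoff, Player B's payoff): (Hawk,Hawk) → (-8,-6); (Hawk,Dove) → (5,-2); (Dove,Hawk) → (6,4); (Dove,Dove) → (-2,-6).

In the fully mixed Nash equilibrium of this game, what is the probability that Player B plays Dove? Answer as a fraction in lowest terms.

2/3

Let q be the probability that Player B plays Hawk. In a completely mixed equilibrium, Player A must be indifferent between Hawk and Dove.
Player A's expected payoff from Hawk is −8q + 5(1−q); from Dove it is 6q − 2(1−q).
Setting these equal: −13q + 5 = 8q − 2, so q = 1/3.
Therefore Player B plays Dove with probability 1 − 1/3 = 2/3.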